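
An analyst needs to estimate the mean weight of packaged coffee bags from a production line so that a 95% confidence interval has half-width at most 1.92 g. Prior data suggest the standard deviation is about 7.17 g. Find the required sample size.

For a mean, the margin of error is E = z·σ/√n, so n = (zσ/E)².
At 95% confidence, z = 1.960.
n = (1.960 × 7.17 / 1.92)² = 53.57
Round up: n = 54.

n = 54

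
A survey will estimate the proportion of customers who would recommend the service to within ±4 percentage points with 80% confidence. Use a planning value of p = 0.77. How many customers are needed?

182

For a proportion with margin E = 0.04 at 80% confidence, z = 1.282.
n = p̂(1−p̂)(z/E)² = 0.77 × 0.23 × (1.282/0.04)² = 181.92
Round up: n = 182.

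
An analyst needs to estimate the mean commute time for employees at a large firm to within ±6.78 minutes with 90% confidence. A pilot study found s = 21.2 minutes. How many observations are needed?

27

For a mean, the margin of error is E = z·σ/√n, so n = (zσ/E)².
At 90% confidence, z = 1.645.
n = (1.645 × 21.2 / 6.78)² = 26.46
Round up: n = 27.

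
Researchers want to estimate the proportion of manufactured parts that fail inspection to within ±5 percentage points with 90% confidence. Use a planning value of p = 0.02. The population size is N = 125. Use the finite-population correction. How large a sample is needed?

For a proportion with margin E = 0.05 at 90% confidence, z = 1.645.
n = p̂(1−p̂)(z/E)² = 0.02 × 0.98 × (1.645/0.05)² = 21.22 — call this n₀.
Finite-population correction with N = 125: n = n₀ / (1 + (n₀−1)/N) = 21.22 / 1.162 = 18.26
Round up: n = 19.

19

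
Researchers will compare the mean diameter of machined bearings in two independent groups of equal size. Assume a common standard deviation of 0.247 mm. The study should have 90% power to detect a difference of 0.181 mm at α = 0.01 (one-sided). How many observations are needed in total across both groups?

98 total

For two equal groups, n per group = 2·((z_α + z_β)·σ/δ)².
z_α = 2.326; z_β = 1.282 (power 90%).
n = 2 × (3.608 × 0.247 / 0.181)² = 2 × 24.24 = 48.48
Round up: n = 49 per group.
Total across both groups: 2 × 49 = 98.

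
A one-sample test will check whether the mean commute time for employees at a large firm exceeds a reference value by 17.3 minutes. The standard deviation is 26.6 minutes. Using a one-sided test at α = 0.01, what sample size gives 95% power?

For a one-sample z-test, n = ((z_α + z_β)·σ/δ)².
z_α = 2.326 (one-sided α = 0.01); z_β = 1.645 (power 95% → β = 0.05).
n = (3.971 × 26.6 / 17.3)² = 37.28
Round up: n = 38.

38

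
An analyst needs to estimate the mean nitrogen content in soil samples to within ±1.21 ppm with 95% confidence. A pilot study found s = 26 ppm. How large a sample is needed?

1774

For a mean, the margin of error is E = z·σ/√n, so n = (zσ/E)².
At 95% confidence, z = 1.960.
n = (1.960 × 26 / 1.21)² = 1773.73
Round up: n = 1774.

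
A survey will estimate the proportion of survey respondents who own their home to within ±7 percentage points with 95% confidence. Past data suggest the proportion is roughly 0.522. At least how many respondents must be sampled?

For a proportion with margin E = 0.07 at 95% confidence, z = 1.960.
n = p̂(1−p̂)(z/E)² = 0.522 × 0.478 × (1.960/0.07)² = 195.62
Round up: n = 196.

196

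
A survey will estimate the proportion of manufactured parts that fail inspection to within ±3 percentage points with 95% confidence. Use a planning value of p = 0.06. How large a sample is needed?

For a proportion with margin E = 0.03 at 95% confidence, z = 1.960.
n = p̂(1−p̂)(z/E)² = 0.06 × 0.94 × (1.960/0.03)² = 240.74
Round up: n = 241.

241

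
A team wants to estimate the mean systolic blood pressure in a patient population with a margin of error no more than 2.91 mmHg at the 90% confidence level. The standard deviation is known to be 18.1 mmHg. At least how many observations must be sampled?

105

For a mean, the margin of error is E = z·σ/√n, so n = (zσ/E)².
At 90% confidence, z = 1.645.
n = (1.645 × 18.1 / 2.91)² = 104.69
Round up: n = 105.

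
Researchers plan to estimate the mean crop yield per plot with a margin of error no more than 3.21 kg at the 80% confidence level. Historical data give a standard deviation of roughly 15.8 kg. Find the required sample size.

40

For a mean, the margin of error is E = z·σ/√n, so n = (zσ/E)².
At 80% confidence, z = 1.282.
n = (1.282 × 15.8 / 3.21)² = 39.82
Round up: n = 40.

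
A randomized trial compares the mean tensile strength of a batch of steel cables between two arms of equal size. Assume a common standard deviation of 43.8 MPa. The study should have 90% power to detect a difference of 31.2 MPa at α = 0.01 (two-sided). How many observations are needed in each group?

59 per group

For two equal groups, n per group = 2·((z_{α/2} + z_β)·σ/δ)².
z_{α/2} = 2.576; z_β = 1.282 (power 90%).
n = 2 × (3.858 × 43.8 / 31.2)² = 2 × 29.33 = 58.66
Round up: n = 59 per group.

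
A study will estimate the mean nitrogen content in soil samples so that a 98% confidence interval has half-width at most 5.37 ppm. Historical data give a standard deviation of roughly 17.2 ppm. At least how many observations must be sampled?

n = 56

For a mean, the margin of error is E = z·σ/√n, so n = (zσ/E)².
At 98% confidence, z = 2.326.
n = (2.326 × 17.2 / 5.37)² = 55.50
Round up: n = 56.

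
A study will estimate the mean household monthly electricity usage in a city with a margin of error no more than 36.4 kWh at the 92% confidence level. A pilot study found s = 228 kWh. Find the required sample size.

121

For a mean, the margin of error is E = z·σ/√n, so n = (zσ/E)².
At 92% confidence, z = 1.751.
n = (1.751 × 228 / 36.4)² = 120.29
Round up: n = 121.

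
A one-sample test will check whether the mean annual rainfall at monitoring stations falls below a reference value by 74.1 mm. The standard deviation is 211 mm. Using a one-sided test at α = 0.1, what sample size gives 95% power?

For a one-sample z-test, n = ((z_α + z_β)·σ/δ)².
z_α = 1.282 (one-sided α = 0.1); z_β = 1.645 (power 95% → β = 0.05).
n = (2.927 × 211 / 74.1)² = 69.47
Round up: n = 70.

70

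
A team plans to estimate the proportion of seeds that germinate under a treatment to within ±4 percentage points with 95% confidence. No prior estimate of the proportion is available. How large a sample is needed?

601

For a proportion with margin E = 0.04 at 95% confidence, z = 1.960.
With no prior estimate, use p = 0.5, which maximizes p(1−p) at 0.25.
n = 0.25 × (z/E)² = 0.25 × (1.960/0.04)² = 600.25
Round up: n = 601.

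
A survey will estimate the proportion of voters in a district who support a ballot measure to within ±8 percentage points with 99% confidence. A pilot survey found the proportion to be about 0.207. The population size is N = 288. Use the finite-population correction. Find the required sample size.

For a proportion with margin E = 0.08 at 99% confidence, z = 2.576.
n = p̂(1−p̂)(z/E)² = 0.207 × 0.793 × (2.576/0.08)² = 170.20 — call this n₀.
Finite-population correction with N = 288: n = n₀ / (1 + (n₀−1)/N) = 170.20 / 1.587 = 107.25
Round up: n = 108.

n = 108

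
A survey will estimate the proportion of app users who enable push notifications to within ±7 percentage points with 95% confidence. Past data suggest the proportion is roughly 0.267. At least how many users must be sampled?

For a proportion with margin E = 0.07 at 95% confidence, z = 1.960.
n = p̂(1−p̂)(z/E)² = 0.267 × 0.733 × (1.960/0.07)² = 153.44
Round up: n = 154.

154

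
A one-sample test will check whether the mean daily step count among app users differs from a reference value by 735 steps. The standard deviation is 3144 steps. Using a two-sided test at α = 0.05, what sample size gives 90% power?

For a one-sample z-test, n = ((z_{α/2} + z_β)·σ/δ)².
z_{α/2} = 1.960 (two-sided α = 0.05); z_β = 1.282 (power 90% → β = 0.1).
n = (3.242 × 3144 / 735)² = 192.32
Round up: n = 193.

193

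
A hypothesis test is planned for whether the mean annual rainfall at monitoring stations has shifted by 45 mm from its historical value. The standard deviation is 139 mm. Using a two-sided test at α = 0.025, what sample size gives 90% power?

For a one-sample z-test, n = ((z_{α/2} + z_β)·σ/δ)².
z_{α/2} = 2.241 (two-sided α = 0.025); z_β = 1.282 (power 90% → β = 0.1).
n = (3.523 × 139 / 45)² = 118.42
Round up: n = 119.

n = 119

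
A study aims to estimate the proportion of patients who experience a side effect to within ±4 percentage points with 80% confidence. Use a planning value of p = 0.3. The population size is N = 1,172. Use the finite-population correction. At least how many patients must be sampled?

183

For a proportion with margin E = 0.04 at 80% confidence, z = 1.282.
n = p̂(1−p̂)(z/E)² = 0.3 × 0.7 × (1.282/0.04)² = 215.71 — call this n₀.
Finite-population correction with N = 1,172: n = n₀ / (1 + (n₀−1)/N) = 215.71 / 1.183 = 182.34
Round up: n = 183.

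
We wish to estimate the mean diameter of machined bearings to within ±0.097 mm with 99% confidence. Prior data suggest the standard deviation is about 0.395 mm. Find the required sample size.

For a mean, the margin of error is E = z·σ/√n, so n = (zσ/E)².
At 99% confidence, z = 2.576.
n = (2.576 × 0.395 / 0.097)² = 110.04
Round up: n = 111.

n = 111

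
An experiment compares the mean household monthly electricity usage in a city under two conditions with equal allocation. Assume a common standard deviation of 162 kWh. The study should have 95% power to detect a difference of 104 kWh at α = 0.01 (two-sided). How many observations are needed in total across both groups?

For two equal groups, n per group = 2·((z_{α/2} + z_β)·σ/δ)².
z_{α/2} = 2.576; z_β = 1.645 (power 95%).
n = 2 × (4.221 × 162 / 104)² = 2 × 43.23 = 86.46
Round up: n = 87 per group.
Total across both groups: 2 × 87 = 174.

174 total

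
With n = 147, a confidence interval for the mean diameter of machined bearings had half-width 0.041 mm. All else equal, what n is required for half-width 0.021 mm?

561

Margin of error scales as 1/√n, so n₂ = n₁·(E₁/E₂)².
n₂ = 147 × (0.041/0.021)² = 147 × 3.812 = 560.36
Round up: n₂ = 561.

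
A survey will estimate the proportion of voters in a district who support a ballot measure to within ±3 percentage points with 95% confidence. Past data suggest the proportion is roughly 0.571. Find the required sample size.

n = 1046

For a proportion with margin E = 0.03 at 95% confidence, z = 1.960.
n = p̂(1−p̂)(z/E)² = 0.571 × 0.429 × (1.960/0.03)² = 1045.59
Round up: n = 1046.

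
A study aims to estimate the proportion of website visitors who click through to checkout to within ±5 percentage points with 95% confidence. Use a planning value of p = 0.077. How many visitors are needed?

n = 110

For a proportion with margin E = 0.05 at 95% confidence, z = 1.960.
n = p̂(1−p̂)(z/E)² = 0.077 × 0.923 × (1.960/0.05)² = 109.21
Round up: n = 110.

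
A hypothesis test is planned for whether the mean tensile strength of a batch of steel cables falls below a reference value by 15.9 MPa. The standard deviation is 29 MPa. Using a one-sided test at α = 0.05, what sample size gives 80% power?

21

For a one-sample z-test, n = ((z_α + z_β)·σ/δ)².
z_α = 1.645 (one-sided α = 0.05); z_β = 0.842 (power 80% → β = 0.2).
n = (2.487 × 29 / 15.9)² = 20.58
Round up: n = 21.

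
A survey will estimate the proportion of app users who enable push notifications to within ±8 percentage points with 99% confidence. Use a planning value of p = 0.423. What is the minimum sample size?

n = 254

For a proportion with margin E = 0.08 at 99% confidence, z = 2.576.
n = p̂(1−p̂)(z/E)² = 0.423 × 0.577 × (2.576/0.08)² = 253.06
Round up: n = 254.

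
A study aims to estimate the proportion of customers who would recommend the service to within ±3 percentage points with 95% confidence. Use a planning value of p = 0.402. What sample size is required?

1027

For a proportion with margin E = 0.03 at 95% confidence, z = 1.960.
n = p̂(1−p̂)(z/E)² = 0.402 × 0.598 × (1.960/0.03)² = 1026.12
Round up: n = 1027.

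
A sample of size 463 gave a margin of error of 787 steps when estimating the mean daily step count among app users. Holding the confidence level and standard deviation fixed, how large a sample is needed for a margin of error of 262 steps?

4178

Margin of error scales as 1/√n, so n₂ = n₁·(E₁/E₂)².
n₂ = 463 × (787/262)² = 463 × 9.023 = 4177.65
Round up: n₂ = 4178.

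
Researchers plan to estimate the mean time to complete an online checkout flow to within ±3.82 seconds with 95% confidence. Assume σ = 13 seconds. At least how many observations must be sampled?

45

For a mean, the margin of error is E = z·σ/√n, so n = (zσ/E)².
At 95% confidence, z = 1.960.
n = (1.960 × 13 / 3.82)² = 44.49
Round up: n = 45.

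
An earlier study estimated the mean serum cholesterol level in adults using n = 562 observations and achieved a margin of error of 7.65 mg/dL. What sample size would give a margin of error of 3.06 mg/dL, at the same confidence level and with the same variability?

Margin of error scales as 1/√n, so n₂ = n₁·(E₁/E₂)².
n₂ = 562 × (7.65/3.06)² = 562 × 6.25 = 3512.50
Round up: n₂ = 3513.

3513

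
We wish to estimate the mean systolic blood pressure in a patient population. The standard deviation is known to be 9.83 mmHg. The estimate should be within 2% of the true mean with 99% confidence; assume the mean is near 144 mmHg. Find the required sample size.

For a mean, the margin of error is E = z·σ/√n, so n = (zσ/E)².
At 99% confidence, z = 2.576.
E = 2% of 144 = 2.88 mmHg.
n = (2.576 × 9.83 / 2.88)² = 77.31
Round up: n = 78.

78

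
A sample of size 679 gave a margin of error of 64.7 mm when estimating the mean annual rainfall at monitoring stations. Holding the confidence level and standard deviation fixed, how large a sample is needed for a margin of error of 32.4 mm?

2708

Margin of error scales as 1/√n, so n₂ = n₁·(E₁/E₂)².
n₂ = 679 × (64.7/32.4)² = 679 × 3.988 = 2707.85
Round up: n₂ = 2708.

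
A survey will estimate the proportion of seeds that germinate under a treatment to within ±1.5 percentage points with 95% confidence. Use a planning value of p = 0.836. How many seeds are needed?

2341

For a proportion with margin E = 0.015 at 95% confidence, z = 1.960.
n = p̂(1−p̂)(z/E)² = 0.836 × 0.164 × (1.960/0.015)² = 2340.88
Round up: n = 2341.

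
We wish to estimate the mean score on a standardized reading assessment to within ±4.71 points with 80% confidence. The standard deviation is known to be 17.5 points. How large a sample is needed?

For a mean, the margin of error is E = z·σ/√n, so n = (zσ/E)².
At 80% confidence, z = 1.282.
n = (1.282 × 17.5 / 4.71)² = 22.69
Round up: n = 23.

n = 23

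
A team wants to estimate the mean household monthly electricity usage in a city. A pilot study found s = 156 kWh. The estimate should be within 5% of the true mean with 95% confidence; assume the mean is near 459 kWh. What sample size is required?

For a mean, the margin of error is E = z·σ/√n, so n = (zσ/E)².
At 95% confidence, z = 1.960.
E = 5% of 459 = 22.95 kWh.
n = (1.960 × 156 / 22.95)² = 177.50
Round up: n = 178.

178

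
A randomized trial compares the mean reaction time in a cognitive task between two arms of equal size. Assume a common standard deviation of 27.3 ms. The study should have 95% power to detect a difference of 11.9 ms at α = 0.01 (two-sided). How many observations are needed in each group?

For two equal groups, n per group = 2·((z_{α/2} + z_β)·σ/δ)².
z_{α/2} = 2.576; z_β = 1.645 (power 95%).
n = 2 × (4.221 × 27.3 / 11.9)² = 2 × 93.77 = 187.54
Round up: n = 188 per group.

188 per group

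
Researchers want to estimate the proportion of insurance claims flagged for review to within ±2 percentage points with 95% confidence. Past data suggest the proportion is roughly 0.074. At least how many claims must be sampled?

659

For a proportion with margin E = 0.02 at 95% confidence, z = 1.960.
n = p̂(1−p̂)(z/E)² = 0.074 × 0.926 × (1.960/0.02)² = 658.10
Round up: n = 659.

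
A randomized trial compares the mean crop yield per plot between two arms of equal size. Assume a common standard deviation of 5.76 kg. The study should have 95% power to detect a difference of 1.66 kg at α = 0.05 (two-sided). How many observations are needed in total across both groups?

For two equal groups, n per group = 2·((z_{α/2} + z_β)·σ/δ)².
z_{α/2} = 1.960; z_β = 1.645 (power 95%).
n = 2 × (3.605 × 5.76 / 1.66)² = 2 × 156.47 = 312.94
Round up: n = 313 per group.
Total across both groups: 2 × 313 = 626.

626 total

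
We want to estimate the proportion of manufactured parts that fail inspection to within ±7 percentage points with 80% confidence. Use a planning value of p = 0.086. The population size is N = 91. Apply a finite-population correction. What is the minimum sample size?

21

For a proportion with margin E = 0.07 at 80% confidence, z = 1.282.
n = p̂(1−p̂)(z/E)² = 0.086 × 0.914 × (1.282/0.07)² = 26.36 — call this n₀.
Finite-population correction with N = 91: n = n₀ / (1 + (n₀−1)/N) = 26.36 / 1.279 = 20.61
Round up: n = 21.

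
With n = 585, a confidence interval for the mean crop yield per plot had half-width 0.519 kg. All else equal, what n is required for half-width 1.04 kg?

146

Margin of error scales as 1/√n, so n₂ = n₁·(E₁/E₂)².
n₂ = 585 × (0.519/1.04)² = 585 × 0.249 = 145.66
Round up: n₂ = 146.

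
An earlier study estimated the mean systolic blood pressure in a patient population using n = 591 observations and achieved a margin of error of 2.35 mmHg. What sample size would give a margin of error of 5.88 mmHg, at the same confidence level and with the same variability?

95

Margin of error scales as 1/√n, so n₂ = n₁·(E₁/E₂)².
n₂ = 591 × (2.35/5.88)² = 591 × 0.1597 = 94.38
Round up: n₂ = 95.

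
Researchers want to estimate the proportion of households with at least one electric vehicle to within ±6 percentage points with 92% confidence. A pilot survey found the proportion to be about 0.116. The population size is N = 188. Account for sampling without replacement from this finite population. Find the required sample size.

60

For a proportion with margin E = 0.06 at 92% confidence, z = 1.751.
n = p̂(1−p̂)(z/E)² = 0.116 × 0.884 × (1.751/0.06)² = 87.33 — call this n₀.
Finite-population correction with N = 188: n = n₀ / (1 + (n₀−1)/N) = 87.33 / 1.459 = 59.86
Round up: n = 60.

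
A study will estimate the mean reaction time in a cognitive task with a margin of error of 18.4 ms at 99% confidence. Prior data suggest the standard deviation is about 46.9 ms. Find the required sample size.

For a mean, the margin of error is E = z·σ/√n, so n = (zσ/E)².
At 99% confidence, z = 2.576.
n = (2.576 × 46.9 / 18.4)² = 43.11
Round up: n = 44.

n = 44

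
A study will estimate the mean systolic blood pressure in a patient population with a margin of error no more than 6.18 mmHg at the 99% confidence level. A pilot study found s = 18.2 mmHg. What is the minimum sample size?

58

For a mean, the margin of error is E = z·σ/√n, so n = (zσ/E)².
At 99% confidence, z = 2.576.
n = (2.576 × 18.2 / 6.18)² = 57.55
Round up: n = 58.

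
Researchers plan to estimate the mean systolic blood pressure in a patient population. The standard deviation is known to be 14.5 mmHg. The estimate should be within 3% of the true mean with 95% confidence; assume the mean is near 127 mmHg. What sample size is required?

For a mean, the margin of error is E = z·σ/√n, so n = (zσ/E)².
At 95% confidence, z = 1.960.
E = 3% of 127 = 3.81 mmHg.
n = (1.960 × 14.5 / 3.81)² = 55.64
Round up: n = 56.

56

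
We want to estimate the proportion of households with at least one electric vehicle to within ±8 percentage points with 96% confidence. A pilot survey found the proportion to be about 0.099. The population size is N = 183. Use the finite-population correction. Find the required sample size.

For a proportion with margin E = 0.08 at 96% confidence, z = 2.054.
n = p̂(1−p̂)(z/E)² = 0.099 × 0.901 × (2.054/0.08)² = 58.80 — call this n₀.
Finite-population correction with N = 183: n = n₀ / (1 + (n₀−1)/N) = 58.80 / 1.316 = 44.68
Round up: n = 45.

45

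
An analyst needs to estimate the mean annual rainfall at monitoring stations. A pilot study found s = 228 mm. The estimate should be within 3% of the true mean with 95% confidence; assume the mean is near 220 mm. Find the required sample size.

n = 4585

For a mean, the margin of error is E = z·σ/√n, so n = (zσ/E)².
At 95% confidence, z = 1.960.
E = 3% of 220 = 6.6 mm.
n = (1.960 × 228 / 6.6)² = 4584.52
Round up: n = 4585.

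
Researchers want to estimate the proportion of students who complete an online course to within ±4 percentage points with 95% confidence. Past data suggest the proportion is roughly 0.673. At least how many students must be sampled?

For a proportion with margin E = 0.04 at 95% confidence, z = 1.960.
n = p̂(1−p̂)(z/E)² = 0.673 × 0.327 × (1.960/0.04)² = 528.39
Round up: n = 529.

529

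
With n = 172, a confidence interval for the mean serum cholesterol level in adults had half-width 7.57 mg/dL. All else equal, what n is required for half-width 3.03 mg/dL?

1074

Margin of error scales as 1/√n, so n₂ = n₁·(E₁/E₂)².
n₂ = 172 × (7.57/3.03)² = 172 × 6.242 = 1073.62
Round up: n₂ = 1074.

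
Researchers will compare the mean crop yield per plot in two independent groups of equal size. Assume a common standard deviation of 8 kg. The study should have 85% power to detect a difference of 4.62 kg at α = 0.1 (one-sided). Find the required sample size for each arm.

33 per group

For two equal groups, n per group = 2·((z_α + z_β)·σ/δ)².
z_α = 1.282; z_β = 1.036 (power 85%).
n = 2 × (2.318 × 8 / 4.62)² = 2 × 16.11 = 32.22
Round up: n = 33 per group.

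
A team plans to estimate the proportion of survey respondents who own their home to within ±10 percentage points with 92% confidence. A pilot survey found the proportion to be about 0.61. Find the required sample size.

For a proportion with margin E = 0.1 at 92% confidence, z = 1.751.
n = p̂(1−p̂)(z/E)² = 0.61 × 0.39 × (1.751/0.1)² = 72.94
Round up: n = 73.

73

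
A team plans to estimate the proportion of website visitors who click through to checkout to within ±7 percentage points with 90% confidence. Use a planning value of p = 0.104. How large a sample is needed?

n = 52

For a proportion with margin E = 0.07 at 90% confidence, z = 1.645.
n = p̂(1−p̂)(z/E)² = 0.104 × 0.896 × (1.645/0.07)² = 51.46
Round up: n = 52.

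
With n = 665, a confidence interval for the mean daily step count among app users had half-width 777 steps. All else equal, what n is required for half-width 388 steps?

2667

Margin of error scales as 1/√n, so n₂ = n₁·(E₁/E₂)².
n₂ = 665 × (777/388)² = 665 × 4.01 = 2666.65
Round up: n₂ = 2667.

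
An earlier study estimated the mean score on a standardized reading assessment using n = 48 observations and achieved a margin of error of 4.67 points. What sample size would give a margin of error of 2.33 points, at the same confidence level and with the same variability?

Margin of error scales as 1/√n, so n₂ = n₁·(E₁/E₂)².
n₂ = 48 × (4.67/2.33)² = 48 × 4.017 = 192.82
Round up: n₂ = 193.

193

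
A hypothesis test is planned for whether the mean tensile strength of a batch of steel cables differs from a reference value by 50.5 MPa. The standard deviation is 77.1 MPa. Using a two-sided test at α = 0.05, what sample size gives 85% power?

For a one-sample z-test, n = ((z_{α/2} + z_β)·σ/δ)².
z_{α/2} = 1.960 (two-sided α = 0.05); z_β = 1.036 (power 85% → β = 0.15).
n = (2.996 × 77.1 / 50.5)² = 20.92
Round up: n = 21.

21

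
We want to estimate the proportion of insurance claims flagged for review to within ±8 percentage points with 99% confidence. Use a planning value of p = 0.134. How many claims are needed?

For a proportion with margin E = 0.08 at 99% confidence, z = 2.576.
n = p̂(1−p̂)(z/E)² = 0.134 × 0.866 × (2.576/0.08)² = 120.32
Round up: n = 121.

121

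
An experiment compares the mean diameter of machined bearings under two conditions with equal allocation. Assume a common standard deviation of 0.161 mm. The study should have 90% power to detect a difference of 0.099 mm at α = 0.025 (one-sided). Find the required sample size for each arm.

For two equal groups, n per group = 2·((z_α + z_β)·σ/δ)².
z_α = 1.960; z_β = 1.282 (power 90%).
n = 2 × (3.242 × 0.161 / 0.099)² = 2 × 27.80 = 55.60
Round up: n = 56 per group.

56 per group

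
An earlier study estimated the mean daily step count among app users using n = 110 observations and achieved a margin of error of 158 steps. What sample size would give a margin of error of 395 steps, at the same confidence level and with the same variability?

18

Margin of error scales as 1/√n, so n₂ = n₁·(E₁/E₂)².
n₂ = 110 × (158/395)² = 110 × 0.16 = 17.60
Round up: n₂ = 18.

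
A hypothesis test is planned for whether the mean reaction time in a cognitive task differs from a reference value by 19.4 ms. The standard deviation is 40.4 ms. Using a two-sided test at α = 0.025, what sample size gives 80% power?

n = 42

For a one-sample z-test, n = ((z_{α/2} + z_β)·σ/δ)².
z_{α/2} = 2.241 (two-sided α = 0.025); z_β = 0.842 (power 80% → β = 0.2).
n = (3.083 × 40.4 / 19.4)² = 41.22
Round up: n = 42.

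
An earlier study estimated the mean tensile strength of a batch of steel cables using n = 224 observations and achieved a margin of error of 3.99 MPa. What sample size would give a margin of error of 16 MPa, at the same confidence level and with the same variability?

Margin of error scales as 1/√n, so n₂ = n₁·(E₁/E₂)².
n₂ = 224 × (3.99/16)² = 224 × 0.06219 = 13.93
Round up: n₂ = 14.

14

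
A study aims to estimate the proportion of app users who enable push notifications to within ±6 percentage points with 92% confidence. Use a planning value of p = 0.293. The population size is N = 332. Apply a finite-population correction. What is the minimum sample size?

116

For a proportion with margin E = 0.06 at 92% confidence, z = 1.751.
n = p̂(1−p̂)(z/E)² = 0.293 × 0.707 × (1.751/0.06)² = 176.42 — call this n₀.
Finite-population correction with N = 332: n = n₀ / (1 + (n₀−1)/N) = 176.42 / 1.528 = 115.46
Round up: n = 116.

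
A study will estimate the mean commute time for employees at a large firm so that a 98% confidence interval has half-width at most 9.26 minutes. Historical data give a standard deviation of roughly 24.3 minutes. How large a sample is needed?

n = 38

For a mean, the margin of error is E = z·σ/√n, so n = (zσ/E)².
At 98% confidence, z = 2.326.
n = (2.326 × 24.3 / 9.26)² = 37.26
Round up: n = 38.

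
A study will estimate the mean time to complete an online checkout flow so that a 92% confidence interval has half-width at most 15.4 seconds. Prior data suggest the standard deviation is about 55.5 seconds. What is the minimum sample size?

n = 40

For a mean, the margin of error is E = z·σ/√n, so n = (zσ/E)².
At 92% confidence, z = 1.751.
n = (1.751 × 55.5 / 15.4)² = 39.82
Round up: n = 40.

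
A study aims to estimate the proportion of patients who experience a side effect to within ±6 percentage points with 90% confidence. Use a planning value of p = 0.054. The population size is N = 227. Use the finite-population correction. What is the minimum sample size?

33

For a proportion with margin E = 0.06 at 90% confidence, z = 1.645.
n = p̂(1−p̂)(z/E)² = 0.054 × 0.946 × (1.645/0.06)² = 38.40 — call this n₀.
Finite-population correction with N = 227: n = n₀ / (1 + (n₀−1)/N) = 38.40 / 1.165 = 32.96
Round up: n = 33.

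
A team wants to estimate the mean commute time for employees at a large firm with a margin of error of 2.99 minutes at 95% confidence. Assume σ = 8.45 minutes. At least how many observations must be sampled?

31

For a mean, the margin of error is E = z·σ/√n, so n = (zσ/E)².
At 95% confidence, z = 1.960.
n = (1.960 × 8.45 / 2.99)² = 30.68
Round up: n = 31.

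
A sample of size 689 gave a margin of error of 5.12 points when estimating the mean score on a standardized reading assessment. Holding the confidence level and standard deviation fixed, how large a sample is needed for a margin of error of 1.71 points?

Margin of error scales as 1/√n, so n₂ = n₁·(E₁/E₂)².
n₂ = 689 × (5.12/1.71)² = 689 × 8.965 = 6176.89
Round up: n₂ = 6177.

n = 6177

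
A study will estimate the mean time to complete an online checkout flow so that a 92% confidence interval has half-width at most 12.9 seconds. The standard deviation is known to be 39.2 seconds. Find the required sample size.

For a mean, the margin of error is E = z·σ/√n, so n = (zσ/E)².
At 92% confidence, z = 1.751.
n = (1.751 × 39.2 / 12.9)² = 28.31
Round up: n = 29.

29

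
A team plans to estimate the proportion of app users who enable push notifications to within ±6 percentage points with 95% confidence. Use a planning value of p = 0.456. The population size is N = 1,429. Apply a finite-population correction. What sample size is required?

n = 224

For a proportion with margin E = 0.06 at 95% confidence, z = 1.960.
n = p̂(1−p̂)(z/E)² = 0.456 × 0.544 × (1.960/0.06)² = 264.71 — call this n₀.
Finite-population correction with N = 1,429: n = n₀ / (1 + (n₀−1)/N) = 264.71 / 1.185 = 223.38
Round up: n = 224.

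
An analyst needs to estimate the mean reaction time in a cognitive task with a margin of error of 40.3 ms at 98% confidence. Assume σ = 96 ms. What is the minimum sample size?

For a mean, the margin of error is E = z·σ/√n, so n = (zσ/E)².
At 98% confidence, z = 2.326.
n = (2.326 × 96 / 40.3)² = 30.70
Round up: n = 31.

n = 31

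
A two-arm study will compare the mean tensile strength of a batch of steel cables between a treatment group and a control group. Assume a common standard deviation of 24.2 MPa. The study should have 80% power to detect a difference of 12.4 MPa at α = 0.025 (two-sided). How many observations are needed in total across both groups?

For two equal groups, n per group = 2·((z_{α/2} + z_β)·σ/δ)².
z_{α/2} = 2.241; z_β = 0.842 (power 80%).
n = 2 × (3.083 × 24.2 / 12.4)² = 2 × 36.20 = 72.40
Round up: n = 73 per group.
Total across both groups: 2 × 73 = 146.

146 total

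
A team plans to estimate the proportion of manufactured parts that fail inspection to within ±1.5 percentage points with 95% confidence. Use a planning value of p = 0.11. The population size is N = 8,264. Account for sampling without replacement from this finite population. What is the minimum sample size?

For a proportion with margin E = 0.015 at 95% confidence, z = 1.960.
n = p̂(1−p̂)(z/E)² = 0.11 × 0.89 × (1.960/0.015)² = 1671.52 — call this n₀.
Finite-population correction with N = 8,264: n = n₀ / (1 + (n₀−1)/N) = 1671.52 / 1.202 = 1390.62
Round up: n = 1391.

n = 1391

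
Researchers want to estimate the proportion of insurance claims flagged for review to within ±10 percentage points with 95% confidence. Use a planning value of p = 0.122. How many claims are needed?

For a proportion with margin E = 0.1 at 95% confidence, z = 1.960.
n = p̂(1−p̂)(z/E)² = 0.122 × 0.878 × (1.960/0.1)² = 41.15
Round up: n = 42.

42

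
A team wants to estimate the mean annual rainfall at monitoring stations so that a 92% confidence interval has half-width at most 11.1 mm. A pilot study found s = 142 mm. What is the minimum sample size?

For a mean, the margin of error is E = z·σ/√n, so n = (zσ/E)².
At 92% confidence, z = 1.751.
n = (1.751 × 142 / 11.1)² = 501.77
Round up: n = 502.

502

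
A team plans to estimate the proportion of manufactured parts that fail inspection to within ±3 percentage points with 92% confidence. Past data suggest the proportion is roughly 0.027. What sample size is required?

For a proportion with margin E = 0.03 at 92% confidence, z = 1.751.
n = p̂(1−p̂)(z/E)² = 0.027 × 0.973 × (1.751/0.03)² = 89.50
Round up: n = 90.

90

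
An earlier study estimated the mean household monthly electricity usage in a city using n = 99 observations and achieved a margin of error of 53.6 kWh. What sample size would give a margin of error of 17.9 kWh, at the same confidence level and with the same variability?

888

Margin of error scales as 1/√n, so n₂ = n₁·(E₁/E₂)².
n₂ = 99 × (53.6/17.9)² = 99 × 8.967 = 887.73
Round up: n₂ = 888.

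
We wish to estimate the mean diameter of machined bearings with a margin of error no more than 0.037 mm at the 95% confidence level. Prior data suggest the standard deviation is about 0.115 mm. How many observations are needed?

38

For a mean, the margin of error is E = z·σ/√n, so n = (zσ/E)².
At 95% confidence, z = 1.960.
n = (1.960 × 0.115 / 0.037)² = 37.11
Round up: n = 38.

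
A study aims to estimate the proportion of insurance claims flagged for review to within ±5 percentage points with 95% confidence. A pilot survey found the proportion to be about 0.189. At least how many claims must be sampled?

236

For a proportion with margin E = 0.05 at 95% confidence, z = 1.960.
n = p̂(1−p̂)(z/E)² = 0.189 × 0.811 × (1.960/0.05)² = 235.53
Round up: n = 236.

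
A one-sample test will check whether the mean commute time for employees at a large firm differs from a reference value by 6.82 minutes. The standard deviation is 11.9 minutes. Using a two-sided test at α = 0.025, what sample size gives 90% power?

38

For a one-sample z-test, n = ((z_{α/2} + z_β)·σ/δ)².
z_{α/2} = 2.241 (two-sided α = 0.025); z_β = 1.282 (power 90% → β = 0.1).
n = (3.523 × 11.9 / 6.82)² = 37.79
Round up: n = 38.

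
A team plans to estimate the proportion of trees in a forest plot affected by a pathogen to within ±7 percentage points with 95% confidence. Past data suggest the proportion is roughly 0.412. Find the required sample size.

190

For a proportion with margin E = 0.07 at 95% confidence, z = 1.960.
n = p̂(1−p̂)(z/E)² = 0.412 × 0.588 × (1.960/0.07)² = 189.93
Round up: n = 190.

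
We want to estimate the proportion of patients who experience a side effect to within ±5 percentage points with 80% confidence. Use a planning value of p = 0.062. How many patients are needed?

n = 39

For a proportion with margin E = 0.05 at 80% confidence, z = 1.282.
n = p̂(1−p̂)(z/E)² = 0.062 × 0.938 × (1.282/0.05)² = 38.23
Round up: n = 39.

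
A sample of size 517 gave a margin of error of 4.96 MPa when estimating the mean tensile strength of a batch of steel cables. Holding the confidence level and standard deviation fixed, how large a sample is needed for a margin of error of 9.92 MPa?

Margin of error scales as 1/√n, so n₂ = n₁·(E₁/E₂)².
n₂ = 517 × (4.96/9.92)² = 517 × 0.25 = 129.25
Round up: n₂ = 130.

130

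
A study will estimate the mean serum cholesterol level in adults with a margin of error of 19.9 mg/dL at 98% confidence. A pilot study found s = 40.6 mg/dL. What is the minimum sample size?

23

For a mean, the margin of error is E = z·σ/√n, so n = (zσ/E)².
At 98% confidence, z = 2.326.
n = (2.326 × 40.6 / 19.9)² = 22.52
Round up: n = 23.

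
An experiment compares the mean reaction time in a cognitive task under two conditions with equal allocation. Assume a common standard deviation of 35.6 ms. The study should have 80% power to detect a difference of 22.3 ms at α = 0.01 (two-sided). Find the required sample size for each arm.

For two equal groups, n per group = 2·((z_{α/2} + z_β)·σ/δ)².
z_{α/2} = 2.576; z_β = 0.842 (power 80%).
n = 2 × (3.418 × 35.6 / 22.3)² = 2 × 29.77 = 59.54
Round up: n = 60 per group.

60 per group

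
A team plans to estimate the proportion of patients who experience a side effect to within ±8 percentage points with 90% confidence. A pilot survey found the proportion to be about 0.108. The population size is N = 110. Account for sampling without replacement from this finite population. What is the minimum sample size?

For a proportion with margin E = 0.08 at 90% confidence, z = 1.645.
n = p̂(1−p̂)(z/E)² = 0.108 × 0.892 × (1.645/0.08)² = 40.73 — call this n₀.
Finite-population correction with N = 110: n = n₀ / (1 + (n₀−1)/N) = 40.73 / 1.361 = 29.93
Round up: n = 30.

n = 30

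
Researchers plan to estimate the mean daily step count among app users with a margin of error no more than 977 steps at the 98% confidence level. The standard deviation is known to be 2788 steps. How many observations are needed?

For a mean, the margin of error is E = z·σ/√n, so n = (zσ/E)².
At 98% confidence, z = 2.326.
n = (2.326 × 2788 / 977)² = 44.06
Round up: n = 45.

n = 45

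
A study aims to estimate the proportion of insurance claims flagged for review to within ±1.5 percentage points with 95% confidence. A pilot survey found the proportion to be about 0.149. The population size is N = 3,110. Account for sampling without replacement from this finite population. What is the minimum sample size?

For a proportion with margin E = 0.015 at 95% confidence, z = 1.960.
n = p̂(1−p̂)(z/E)² = 0.149 × 0.851 × (1.960/0.015)² = 2164.94 — call this n₀.
Finite-population correction with N = 3,110: n = n₀ / (1 + (n₀−1)/N) = 2164.94 / 1.696 = 1276.50
Round up: n = 1277.

1277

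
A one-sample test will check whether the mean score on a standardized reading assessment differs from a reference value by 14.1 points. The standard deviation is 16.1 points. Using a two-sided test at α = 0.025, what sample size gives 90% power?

n = 17

For a one-sample z-test, n = ((z_{α/2} + z_β)·σ/δ)².
z_{α/2} = 2.241 (two-sided α = 0.025); z_β = 1.282 (power 90% → β = 0.1).
n = (3.523 × 16.1 / 14.1)² = 16.18
Round up: n = 17.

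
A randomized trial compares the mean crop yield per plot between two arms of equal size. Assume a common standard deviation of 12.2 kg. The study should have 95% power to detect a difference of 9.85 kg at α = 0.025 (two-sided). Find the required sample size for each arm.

For two equal groups, n per group = 2·((z_{α/2} + z_β)·σ/δ)².
z_{α/2} = 2.241; z_β = 1.645 (power 95%).
n = 2 × (3.886 × 12.2 / 9.85)² = 2 × 23.17 = 46.34
Round up: n = 47 per group.

47 per group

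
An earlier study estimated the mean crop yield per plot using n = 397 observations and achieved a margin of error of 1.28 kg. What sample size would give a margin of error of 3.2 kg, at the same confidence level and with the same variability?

Margin of error scales as 1/√n, so n₂ = n₁·(E₁/E₂)².
n₂ = 397 × (1.28/3.2)² = 397 × 0.16 = 63.52
Round up: n₂ = 64.

64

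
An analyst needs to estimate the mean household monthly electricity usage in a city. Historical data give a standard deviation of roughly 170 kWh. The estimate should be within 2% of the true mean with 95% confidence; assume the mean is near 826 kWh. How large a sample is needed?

407

For a mean, the margin of error is E = z·σ/√n, so n = (zσ/E)².
At 95% confidence, z = 1.960.
E = 2% of 826 = 16.52 kWh.
n = (1.960 × 170 / 16.52)² = 406.81
Round up: n = 407.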